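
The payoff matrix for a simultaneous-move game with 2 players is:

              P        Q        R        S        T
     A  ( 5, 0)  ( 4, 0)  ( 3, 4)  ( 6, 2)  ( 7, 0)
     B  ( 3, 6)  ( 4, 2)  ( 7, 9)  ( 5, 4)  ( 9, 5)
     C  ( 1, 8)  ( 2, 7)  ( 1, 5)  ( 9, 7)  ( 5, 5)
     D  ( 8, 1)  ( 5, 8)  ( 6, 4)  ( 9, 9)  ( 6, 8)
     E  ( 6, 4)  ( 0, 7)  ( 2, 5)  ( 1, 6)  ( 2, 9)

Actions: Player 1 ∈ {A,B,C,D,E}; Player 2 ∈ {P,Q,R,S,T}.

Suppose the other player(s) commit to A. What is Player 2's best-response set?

argmax u_2 = {R}

u_2(P vs A) = 0
u_2(Q vs A) = 0
u_2(R vs A) = 4
u_2(S vs A) = 2
u_2(T vs A) = 0
max payoff 4 at {R}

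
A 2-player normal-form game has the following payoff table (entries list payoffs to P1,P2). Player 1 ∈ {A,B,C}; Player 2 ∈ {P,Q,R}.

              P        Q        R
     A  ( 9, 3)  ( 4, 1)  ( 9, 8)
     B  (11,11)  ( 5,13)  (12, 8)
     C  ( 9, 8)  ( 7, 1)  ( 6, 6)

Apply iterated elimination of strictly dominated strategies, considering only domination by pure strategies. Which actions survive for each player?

Remaining: P1:{B,C} P2:{P,Q}

P1 drop A (B beats it: P:11>9 Q:5>4 R:12>9)
P2 drop R (P beats it: B:11>8 C:8>6)
P1→{B,C} P2→{P,Q}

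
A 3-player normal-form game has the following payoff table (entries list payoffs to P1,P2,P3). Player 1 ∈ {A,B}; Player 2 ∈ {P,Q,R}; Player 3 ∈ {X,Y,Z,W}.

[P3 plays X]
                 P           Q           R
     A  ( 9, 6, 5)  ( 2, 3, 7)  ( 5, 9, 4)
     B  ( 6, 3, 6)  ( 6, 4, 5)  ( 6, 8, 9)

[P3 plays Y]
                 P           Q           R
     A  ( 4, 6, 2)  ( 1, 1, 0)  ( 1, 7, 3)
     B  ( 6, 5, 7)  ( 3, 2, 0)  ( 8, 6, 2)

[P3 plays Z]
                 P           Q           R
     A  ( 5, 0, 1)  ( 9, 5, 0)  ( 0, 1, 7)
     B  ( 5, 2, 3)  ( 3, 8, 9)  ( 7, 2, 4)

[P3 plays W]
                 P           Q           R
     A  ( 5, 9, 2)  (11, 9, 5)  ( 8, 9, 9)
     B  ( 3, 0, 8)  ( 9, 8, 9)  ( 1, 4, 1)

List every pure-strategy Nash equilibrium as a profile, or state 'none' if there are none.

(A,P,X): not NE [P2→R gives 9>6]
(A,P,Y): not NE [P1→B gives 6>4; P2→R gives 7>6; P3→X gives 5>2]
(A,P,Z): not NE [P2→Q gives 5>0; P3→X gives 5>1]
(A,P,W): not NE [P3→X gives 5>2]
(A,Q,X): not NE [P1→B gives 6>2; P2→R gives 9>3]
(A,Q,Y): not NE [P1→B gives 3>1; P2→R gives 7>1; P3→X gives 7>0]
(A,Q,Z): not NE [P3→X gives 7>0]
(A,Q,W): not NE [P3→X gives 7>5]
(A,R,X): not NE [P1→B gives 6>5; P3→W gives 9>4]
(A,R,Y): not NE [P1→B gives 8>1; P3→W gives 9>3]
(A,R,Z): not NE [P1→B gives 7>0; P2→Q gives 5>1; P3→W gives 9>7]
(A,R,W): NE
(B,P,X): not NE [P1→A gives 9>6; P2→R gives 8>3; P3→W gives 8>6]
(B,P,Y): not NE [P2→R gives 6>5; P3→W gives 8>7]
(B,P,Z): not NE [P2→Q gives 8>2; P3→W gives 8>3]
(B,P,W): not NE [P1→A gives 5>3; P2→Q gives 8>0]
(B,Q,X): not NE [P2→R gives 8>4; P3→W gives 9>5]
(B,Q,Y): not NE [P2→R gives 6>2; P3→W gives 9>0]
(B,Q,Z): not NE [P1→A gives 9>3]
(B,Q,W): not NE [P1→A gives 11>9]
(B,R,X): NE
(B,R,Y): not NE [P3→X gives 9>2]
(B,R,Z): not NE [P2→Q gives 8>2; P3→X gives 9>4]
(B,R,W): not NE [P1→A gives 8>1; P2→Q gives 8>4; P3→X gives 9>1]

NE set: (A,R,W), (B,R,X)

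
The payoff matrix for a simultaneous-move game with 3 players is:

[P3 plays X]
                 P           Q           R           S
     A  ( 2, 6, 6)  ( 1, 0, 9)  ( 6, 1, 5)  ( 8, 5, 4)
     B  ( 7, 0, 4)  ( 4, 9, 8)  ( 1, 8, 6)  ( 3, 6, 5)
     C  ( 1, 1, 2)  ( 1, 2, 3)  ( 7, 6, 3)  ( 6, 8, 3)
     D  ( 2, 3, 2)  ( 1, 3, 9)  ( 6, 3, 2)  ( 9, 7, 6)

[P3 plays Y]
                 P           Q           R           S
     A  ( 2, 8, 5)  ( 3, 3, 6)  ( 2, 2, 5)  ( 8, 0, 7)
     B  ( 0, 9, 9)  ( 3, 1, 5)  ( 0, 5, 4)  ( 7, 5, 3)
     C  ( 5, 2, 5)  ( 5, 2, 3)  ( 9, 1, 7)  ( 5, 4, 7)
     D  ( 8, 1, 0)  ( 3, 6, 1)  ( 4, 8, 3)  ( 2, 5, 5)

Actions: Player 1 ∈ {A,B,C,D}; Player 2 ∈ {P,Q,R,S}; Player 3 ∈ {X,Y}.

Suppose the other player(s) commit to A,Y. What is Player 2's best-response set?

u_2(P vs A,Y) = 8
u_2(Q vs A,Y) = 3
u_2(R vs A,Y) = 2
u_2(S vs A,Y) = 0
max payoff 8 at {P}

BR_2 = {P}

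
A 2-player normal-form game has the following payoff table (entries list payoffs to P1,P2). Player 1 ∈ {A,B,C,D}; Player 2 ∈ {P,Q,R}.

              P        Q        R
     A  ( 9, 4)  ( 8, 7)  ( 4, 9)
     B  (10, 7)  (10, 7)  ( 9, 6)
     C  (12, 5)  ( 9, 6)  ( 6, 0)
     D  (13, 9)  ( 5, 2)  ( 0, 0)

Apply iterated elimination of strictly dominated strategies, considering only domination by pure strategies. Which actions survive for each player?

P1 drop A (B beats it: P:10>9 Q:10>8 R:9>4)
P2 drop R (P beats it: B:7>6 C:5>0 D:9>0)
P1→{B,C,D} P2→{P,Q}

IESDS → P1:{B,C,D} P2:{P,Q}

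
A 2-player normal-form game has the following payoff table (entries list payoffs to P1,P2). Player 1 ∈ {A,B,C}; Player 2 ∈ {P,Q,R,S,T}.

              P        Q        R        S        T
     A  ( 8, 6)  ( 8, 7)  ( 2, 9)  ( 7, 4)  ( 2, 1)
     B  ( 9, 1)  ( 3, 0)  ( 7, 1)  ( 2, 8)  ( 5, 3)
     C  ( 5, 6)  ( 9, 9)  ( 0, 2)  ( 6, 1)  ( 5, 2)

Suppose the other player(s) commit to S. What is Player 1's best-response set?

BR_1 = {A}

u_1(A vs S) = 7
u_1(B vs S) = 2
u_1(C vs S) = 6
max payoff 7 at {A}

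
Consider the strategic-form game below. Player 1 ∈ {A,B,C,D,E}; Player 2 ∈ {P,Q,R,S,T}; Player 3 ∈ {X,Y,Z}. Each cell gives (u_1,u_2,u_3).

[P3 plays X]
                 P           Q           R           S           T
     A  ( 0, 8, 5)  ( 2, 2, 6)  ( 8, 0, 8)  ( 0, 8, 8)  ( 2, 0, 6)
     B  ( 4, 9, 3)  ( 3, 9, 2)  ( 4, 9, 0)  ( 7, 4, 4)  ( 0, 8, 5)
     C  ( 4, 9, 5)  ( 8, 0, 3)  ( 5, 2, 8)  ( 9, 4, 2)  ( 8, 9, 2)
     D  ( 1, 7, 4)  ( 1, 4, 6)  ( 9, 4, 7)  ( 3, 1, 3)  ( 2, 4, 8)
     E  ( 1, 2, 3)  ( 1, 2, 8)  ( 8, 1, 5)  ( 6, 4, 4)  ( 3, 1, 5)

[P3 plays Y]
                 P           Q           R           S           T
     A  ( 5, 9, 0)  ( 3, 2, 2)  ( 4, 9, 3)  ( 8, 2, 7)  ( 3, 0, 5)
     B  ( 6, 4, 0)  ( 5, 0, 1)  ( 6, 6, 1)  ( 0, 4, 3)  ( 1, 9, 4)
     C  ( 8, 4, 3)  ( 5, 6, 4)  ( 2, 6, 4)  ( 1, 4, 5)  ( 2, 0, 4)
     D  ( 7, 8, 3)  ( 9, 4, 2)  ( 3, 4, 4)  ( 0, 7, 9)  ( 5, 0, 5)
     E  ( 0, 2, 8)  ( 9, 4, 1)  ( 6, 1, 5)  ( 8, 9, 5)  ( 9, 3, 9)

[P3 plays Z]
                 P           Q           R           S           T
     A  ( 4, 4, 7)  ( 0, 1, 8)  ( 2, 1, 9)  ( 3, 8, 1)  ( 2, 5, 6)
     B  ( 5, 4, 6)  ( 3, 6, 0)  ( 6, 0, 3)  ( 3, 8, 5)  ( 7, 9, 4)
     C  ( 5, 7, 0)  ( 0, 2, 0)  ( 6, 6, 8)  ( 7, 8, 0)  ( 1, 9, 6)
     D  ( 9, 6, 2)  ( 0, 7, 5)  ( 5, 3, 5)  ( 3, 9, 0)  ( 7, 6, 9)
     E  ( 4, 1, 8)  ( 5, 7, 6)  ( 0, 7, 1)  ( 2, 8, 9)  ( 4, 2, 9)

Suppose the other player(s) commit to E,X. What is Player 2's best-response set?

u_2(P vs E,X) = 2
u_2(Q vs E,X) = 2
u_2(R vs E,X) = 1
u_2(S vs E,X) = 4
u_2(T vs E,X) = 1
max payoff 4 at {S}

P2 best: {S}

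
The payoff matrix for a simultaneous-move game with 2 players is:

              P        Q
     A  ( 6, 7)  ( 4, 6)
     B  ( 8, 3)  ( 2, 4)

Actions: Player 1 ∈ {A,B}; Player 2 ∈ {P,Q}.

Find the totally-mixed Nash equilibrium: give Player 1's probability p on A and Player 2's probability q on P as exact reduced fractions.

P1 indiff ⇒ q·6+(1-q)·4 = q·8+(1-q)·2 ⇒ q(-2) = (1-q)(-2) ⇒ q = 1/2
P2 indiff ⇒ p·7+(1-p)·3 = p·6+(1-p)·4 ⇒ p(1) = (1-p)(1) ⇒ p = 1/2

P1 mixes 1/2 on A; P2 mixes 1/2 on P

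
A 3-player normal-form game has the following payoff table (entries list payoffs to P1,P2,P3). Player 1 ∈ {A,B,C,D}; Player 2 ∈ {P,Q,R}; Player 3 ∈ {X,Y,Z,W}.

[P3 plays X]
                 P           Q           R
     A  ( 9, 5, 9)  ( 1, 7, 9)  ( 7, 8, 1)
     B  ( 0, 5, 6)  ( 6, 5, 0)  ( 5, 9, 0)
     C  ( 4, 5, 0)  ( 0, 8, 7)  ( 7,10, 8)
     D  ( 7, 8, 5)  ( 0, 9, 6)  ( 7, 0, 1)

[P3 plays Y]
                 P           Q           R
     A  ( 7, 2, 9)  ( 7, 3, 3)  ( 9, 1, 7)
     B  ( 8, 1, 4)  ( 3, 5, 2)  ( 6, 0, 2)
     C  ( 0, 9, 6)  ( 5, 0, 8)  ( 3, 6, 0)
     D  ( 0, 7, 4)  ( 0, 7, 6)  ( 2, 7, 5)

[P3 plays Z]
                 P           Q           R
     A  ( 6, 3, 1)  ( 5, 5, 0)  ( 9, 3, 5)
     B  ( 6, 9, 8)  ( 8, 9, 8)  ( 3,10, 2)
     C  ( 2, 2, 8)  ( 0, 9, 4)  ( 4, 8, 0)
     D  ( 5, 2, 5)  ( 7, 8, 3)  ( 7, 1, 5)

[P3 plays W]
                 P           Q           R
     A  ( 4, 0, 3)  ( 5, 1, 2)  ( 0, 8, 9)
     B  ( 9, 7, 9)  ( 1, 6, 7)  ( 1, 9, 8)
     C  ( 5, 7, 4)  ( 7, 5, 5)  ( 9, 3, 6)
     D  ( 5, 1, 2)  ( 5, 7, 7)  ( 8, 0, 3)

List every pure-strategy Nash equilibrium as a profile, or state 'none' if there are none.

Nash profiles: (C,R,X)

(A,P,X): not NE [P2→R gives 8>5]
(A,P,Y): not NE [P1→B gives 8>7; P2→Q gives 3>2]
(A,P,Z): not NE [P2→Q gives 5>3; P3→Y gives 9>1]
(A,P,W): not NE [P1→B gives 9>4; P2→R gives 8>0; P3→Y gives 9>3]
(A,Q,X): not NE [P1→B gives 6>1; P2→R gives 8>7]
(A,Q,Y): not NE [P3→X gives 9>3]
(A,Q,Z): not NE [P1→B gives 8>5; P3→X gives 9>0]
(A,Q,W): not NE [P1→C gives 7>5; P2→R gives 8>1; P3→X gives 9>2]
(A,R,X): not NE [P3→W gives 9>1]
(A,R,Y): not NE [P2→Q gives 3>1; P3→W gives 9>7]
(A,R,Z): not NE [P2→Q gives 5>3; P3→W gives 9>5]
(A,R,W): not NE [P1→C gives 9>0]
(B,P,X): not NE [P1→A gives 9>0; P2→R gives 9>5; P3→W gives 9>6]
(B,P,Y): not NE [P2→Q gives 5>1; P3→W gives 9>4]
(B,P,Z): not NE [P2→R gives 10>9; P3→W gives 9>8]
(B,P,W): not NE [P2→R gives 9>7]
(B,Q,X): not NE [P2→R gives 9>5; P3→Z gives 8>0]
(B,Q,Y): not NE [P1→A gives 7>3; P3→Z gives 8>2]
(B,Q,Z): not NE [P2→R gives 10>9]
(B,Q,W): not NE [P1→C gives 7>1; P2→R gives 9>6; P3→Z gives 8>7]
(B,R,X): not NE [P1→D gives 7>5; P3→W gives 8>0]
(B,R,Y): not NE [P1→A gives 9>6; P2→Q gives 5>0; P3→W gives 8>2]
(B,R,Z): not NE [P1→A gives 9>3; P3→W gives 8>2]
(B,R,W): not NE [P1→C gives 9>1]
(C,P,X): not NE [P1→A gives 9>4; P2→R gives 10>5; P3→Z gives 8>0]
(C,P,Y): not NE [P1→B gives 8>0; P3→Z gives 8>6]
(C,P,Z): not NE [P1→B gives 6>2; P2→Q gives 9>2]
(C,P,W): not NE [P1→B gives 9>5; P3→Z gives 8>4]
(C,Q,X): not NE [P1→B gives 6>0; P2→R gives 10>8; P3→Y gives 8>7]
(C,Q,Y): not NE [P1→A gives 7>5; P2→P gives 9>0]
(C,Q,Z): not NE [P1→B gives 8>0; P3→Y gives 8>4]
(C,Q,W): not NE [P2→P gives 7>5; P3→Y gives 8>5]
(C,R,X): NE
(C,R,Y): not NE [P1→A gives 9>3; P2→P gives 9>6; P3→X gives 8>0]
(C,R,Z): not NE [P1→A gives 9>4; P2→Q gives 9>8; P3→X gives 8>0]
(C,R,W): not NE [P2→P gives 7>3; P3→X gives 8>6]
(D,P,X): not NE [P1→A gives 9>7; P2→Q gives 9>8]
(D,P,Y): not NE [P1→B gives 8>0; P3→Z gives 5>4]
(D,P,Z): not NE [P1→B gives 6>5; P2→Q gives 8>2]
(D,P,W): not NE [P1→B gives 9>5; P2→Q gives 7>1; P3→Z gives 5>2]
(D,Q,X): not NE [P1→B gives 6>0; P3→W gives 7>6]
(D,Q,Y): not NE [P1→A gives 7>0; P3→W gives 7>6]
(D,Q,Z): not NE [P1→B gives 8>7; P3→W gives 7>3]
(D,Q,W): not NE [P1→C gives 7>5]
(D,R,X): not NE [P2→Q gives 9>0; P3→Z gives 5>1]
(D,R,Y): not NE [P1→A gives 9>2]
(D,R,Z): not NE [P1→A gives 9>7; P2→Q gives 8>1]
(D,R,W): not NE [P1→C gives 9>8; P2→Q gives 7>0; P3→Z gives 5>3]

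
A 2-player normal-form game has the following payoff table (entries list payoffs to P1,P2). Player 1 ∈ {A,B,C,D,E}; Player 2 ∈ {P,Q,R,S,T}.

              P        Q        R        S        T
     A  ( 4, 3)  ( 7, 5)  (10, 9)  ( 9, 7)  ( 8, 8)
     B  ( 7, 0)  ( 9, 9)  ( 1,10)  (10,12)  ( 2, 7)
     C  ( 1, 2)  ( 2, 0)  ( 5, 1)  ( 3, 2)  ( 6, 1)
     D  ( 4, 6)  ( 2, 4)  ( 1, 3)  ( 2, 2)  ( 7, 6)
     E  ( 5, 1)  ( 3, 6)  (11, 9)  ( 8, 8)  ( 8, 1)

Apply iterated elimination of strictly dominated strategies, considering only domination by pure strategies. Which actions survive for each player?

P1 drop C (A beats it: P:4>1 Q:7>2 R:10>5 S:9>3 T:8>6)
P1 drop D (E beats it: P:5>4 Q:3>2 R:11>1 S:8>2 T:8>7)
P2 drop P (Q beats it: A:5>3 B:9>0 E:6>1)
P2 drop Q (R beats it: A:9>5 B:10>9 E:9>6)
P2 drop T (R beats it: A:9>8 B:10>7 E:9>1)
P1→{A,B,E} P2→{R,S}

Remaining: P1:{A,B,E} P2:{R,S}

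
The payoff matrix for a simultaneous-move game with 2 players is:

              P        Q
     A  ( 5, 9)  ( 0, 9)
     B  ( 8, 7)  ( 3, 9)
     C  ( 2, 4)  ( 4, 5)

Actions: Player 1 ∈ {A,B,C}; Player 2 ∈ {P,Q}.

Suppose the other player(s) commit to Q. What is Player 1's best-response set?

u_1(A vs Q) = 0
u_1(B vs Q) = 3
u_1(C vs Q) = 4
max payoff 4 at {C}

P1 best: {C}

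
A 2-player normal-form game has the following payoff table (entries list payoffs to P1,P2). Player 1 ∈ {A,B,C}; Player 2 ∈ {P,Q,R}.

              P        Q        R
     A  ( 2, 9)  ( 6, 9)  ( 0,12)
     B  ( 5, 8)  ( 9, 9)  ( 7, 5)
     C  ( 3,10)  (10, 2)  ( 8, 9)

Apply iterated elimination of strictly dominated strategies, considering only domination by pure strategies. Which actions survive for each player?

Survivors P1:{B,C} P2:{P,Q}

P1 drop A (B beats it: P:5>2 Q:9>6 R:7>0)
P2 drop R (P beats it: B:8>5 C:10>9)
P1→{B,C} P2→{P,Q}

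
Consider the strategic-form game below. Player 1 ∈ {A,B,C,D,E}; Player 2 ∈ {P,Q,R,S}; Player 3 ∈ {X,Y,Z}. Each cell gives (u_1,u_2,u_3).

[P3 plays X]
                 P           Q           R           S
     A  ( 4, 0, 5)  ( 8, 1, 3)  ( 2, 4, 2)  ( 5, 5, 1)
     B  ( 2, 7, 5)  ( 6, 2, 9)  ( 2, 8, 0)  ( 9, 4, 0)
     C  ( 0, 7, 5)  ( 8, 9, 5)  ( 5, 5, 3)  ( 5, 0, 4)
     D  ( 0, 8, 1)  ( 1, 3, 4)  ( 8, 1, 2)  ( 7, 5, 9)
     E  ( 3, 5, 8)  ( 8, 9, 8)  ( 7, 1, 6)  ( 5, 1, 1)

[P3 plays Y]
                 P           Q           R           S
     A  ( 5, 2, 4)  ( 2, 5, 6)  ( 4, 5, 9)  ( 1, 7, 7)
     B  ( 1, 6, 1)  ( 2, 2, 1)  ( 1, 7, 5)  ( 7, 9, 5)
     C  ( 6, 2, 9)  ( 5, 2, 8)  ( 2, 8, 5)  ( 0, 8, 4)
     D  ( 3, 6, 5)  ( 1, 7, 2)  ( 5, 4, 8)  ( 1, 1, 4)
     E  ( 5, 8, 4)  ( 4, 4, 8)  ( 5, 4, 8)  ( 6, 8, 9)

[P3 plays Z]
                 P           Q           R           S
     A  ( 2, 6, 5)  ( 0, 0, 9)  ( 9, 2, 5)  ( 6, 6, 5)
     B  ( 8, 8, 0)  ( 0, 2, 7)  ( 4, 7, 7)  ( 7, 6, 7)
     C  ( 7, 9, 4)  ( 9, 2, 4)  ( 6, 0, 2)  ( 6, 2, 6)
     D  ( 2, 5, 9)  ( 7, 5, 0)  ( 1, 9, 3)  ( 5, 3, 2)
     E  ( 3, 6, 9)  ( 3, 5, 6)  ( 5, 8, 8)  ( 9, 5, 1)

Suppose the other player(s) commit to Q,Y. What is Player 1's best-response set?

argmax u_1 = {C}

u_1(A vs Q,Y) = 2
u_1(B vs Q,Y) = 2
u_1(C vs Q,Y) = 5
u_1(D vs Q,Y) = 1
u_1(E vs Q,Y) = 4
max payoff 5 at {C}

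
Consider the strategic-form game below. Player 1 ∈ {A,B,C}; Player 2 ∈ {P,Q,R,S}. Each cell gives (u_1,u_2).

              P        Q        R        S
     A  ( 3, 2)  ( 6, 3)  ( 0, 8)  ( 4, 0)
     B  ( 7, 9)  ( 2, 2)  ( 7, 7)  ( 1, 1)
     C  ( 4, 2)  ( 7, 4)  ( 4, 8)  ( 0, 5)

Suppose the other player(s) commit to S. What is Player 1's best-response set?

u_1(A vs S) = 4
u_1(B vs S) = 1
u_1(C vs S) = 0
max payoff 4 at {A}

BR_1 = {A}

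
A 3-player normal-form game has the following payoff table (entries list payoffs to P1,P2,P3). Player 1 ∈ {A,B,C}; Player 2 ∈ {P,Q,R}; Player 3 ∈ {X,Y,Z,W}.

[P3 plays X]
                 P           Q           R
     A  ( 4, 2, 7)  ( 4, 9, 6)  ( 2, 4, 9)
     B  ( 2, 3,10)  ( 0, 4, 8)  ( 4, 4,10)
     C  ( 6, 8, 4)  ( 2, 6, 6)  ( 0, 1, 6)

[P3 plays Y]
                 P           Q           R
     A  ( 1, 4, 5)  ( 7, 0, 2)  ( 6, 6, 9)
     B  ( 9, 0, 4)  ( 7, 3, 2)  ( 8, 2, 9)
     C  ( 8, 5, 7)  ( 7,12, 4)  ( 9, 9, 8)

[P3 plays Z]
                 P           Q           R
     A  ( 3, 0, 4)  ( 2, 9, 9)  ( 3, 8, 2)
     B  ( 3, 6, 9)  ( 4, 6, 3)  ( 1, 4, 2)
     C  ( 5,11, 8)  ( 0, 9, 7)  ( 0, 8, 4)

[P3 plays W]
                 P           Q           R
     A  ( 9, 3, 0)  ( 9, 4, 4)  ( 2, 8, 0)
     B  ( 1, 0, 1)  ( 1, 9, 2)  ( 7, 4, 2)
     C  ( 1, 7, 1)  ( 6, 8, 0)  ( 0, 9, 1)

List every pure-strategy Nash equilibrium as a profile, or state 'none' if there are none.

(A,P,X): not NE [P1→C gives 6>4; P2→Q gives 9>2]
(A,P,Y): not NE [P1→B gives 9>1; P2→R gives 6>4; P3→X gives 7>5]
(A,P,Z): not NE [P1→C gives 5>3; P2→Q gives 9>0; P3→X gives 7>4]
(A,P,W): not NE [P2→R gives 8>3; P3→X gives 7>0]
(A,Q,X): not NE [P3→Z gives 9>6]
(A,Q,Y): not NE [P2→R gives 6>0; P3→Z gives 9>2]
(A,Q,Z): not NE [P1→B gives 4>2]
(A,Q,W): not NE [P2→R gives 8>4; P3→Z gives 9>4]
(A,R,X): not NE [P1→B gives 4>2; P2→Q gives 9>4]
(A,R,Y): not NE [P1→C gives 9>6]
(A,R,Z): not NE [P2→Q gives 9>8; P3→Y gives 9>2]
(A,R,W): not NE [P1→B gives 7>2; P3→Y gives 9>0]
(B,P,X): not NE [P1→C gives 6>2; P2→R gives 4>3]
(B,P,Y): not NE [P2→Q gives 3>0; P3→X gives 10>4]
(B,P,Z): not NE [P1→C gives 5>3; P3→X gives 10>9]
(B,P,W): not NE [P1→A gives 9>1; P2→Q gives 9>0; P3→X gives 10>1]
(B,Q,X): not NE [P1→A gives 4>0]
(B,Q,Y): not NE [P3→X gives 8>2]
(B,Q,Z): not NE [P3→X gives 8>3]
(B,Q,W): not NE [P1→A gives 9>1; P3→X gives 8>2]
(B,R,X): NE
(B,R,Y): not NE [P1→C gives 9>8; P2→Q gives 3>2; P3→X gives 10>9]
(B,R,Z): not NE [P1→A gives 3>1; P2→Q gives 6>4; P3→X gives 10>2]
(B,R,W): not NE [P2→Q gives 9>4; P3→X gives 10>2]
(C,P,X): not NE [P3→Z gives 8>4]
(C,P,Y): not NE [P1→B gives 9>8; P2→Q gives 12>5; P3→Z gives 8>7]
(C,P,Z): NE
(C,P,W): not NE [P1→A gives 9>1; P2→R gives 9>7; P3→Z gives 8>1]
(C,Q,X): not NE [P1→A gives 4>2; P2→P gives 8>6; P3→Z gives 7>6]
(C,Q,Y): not NE [P3→Z gives 7>4]
(C,Q,Z): not NE [P1→B gives 4>0; P2→P gives 11>9]
(C,Q,W): not NE [P1→A gives 9>6; P2→R gives 9>8; P3→Z gives 7>0]
(C,R,X): not NE [P1→B gives 4>0; P2→P gives 8>1; P3→Y gives 8>6]
(C,R,Y): not NE [P2→Q gives 12>9]
(C,R,Z): not NE [P1→A gives 3>0; P2→P gives 11>8; P3→Y gives 8>4]
(C,R,W): not NE [P1→B gives 7>0; P3→Y gives 8>1]

Nash profiles: (B,R,X), (C,P,Z)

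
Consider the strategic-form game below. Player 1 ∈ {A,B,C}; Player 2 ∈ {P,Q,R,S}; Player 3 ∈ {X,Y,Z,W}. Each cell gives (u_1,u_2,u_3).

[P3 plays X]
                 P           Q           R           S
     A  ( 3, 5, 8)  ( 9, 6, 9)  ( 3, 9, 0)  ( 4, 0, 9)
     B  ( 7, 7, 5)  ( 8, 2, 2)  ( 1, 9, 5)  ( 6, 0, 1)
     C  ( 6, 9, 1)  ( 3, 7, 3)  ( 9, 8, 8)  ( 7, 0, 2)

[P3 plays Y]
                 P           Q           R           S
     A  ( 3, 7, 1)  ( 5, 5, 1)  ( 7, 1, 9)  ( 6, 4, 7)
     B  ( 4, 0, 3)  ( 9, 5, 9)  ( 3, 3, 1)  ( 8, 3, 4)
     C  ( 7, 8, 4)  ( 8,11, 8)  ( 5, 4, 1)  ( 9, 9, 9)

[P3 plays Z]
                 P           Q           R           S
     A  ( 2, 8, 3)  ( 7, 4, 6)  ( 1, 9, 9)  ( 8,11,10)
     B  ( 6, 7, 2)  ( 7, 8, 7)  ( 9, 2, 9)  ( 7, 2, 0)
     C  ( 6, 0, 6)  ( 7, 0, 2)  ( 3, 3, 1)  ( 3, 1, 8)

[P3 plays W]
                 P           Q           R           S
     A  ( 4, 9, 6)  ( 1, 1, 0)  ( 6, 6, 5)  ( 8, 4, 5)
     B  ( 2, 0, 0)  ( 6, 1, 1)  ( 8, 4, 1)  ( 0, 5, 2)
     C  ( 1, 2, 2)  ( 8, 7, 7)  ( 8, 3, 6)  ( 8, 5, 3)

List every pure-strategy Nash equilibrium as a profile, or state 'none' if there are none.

(A,P,X): not NE [P1→B gives 7>3; P2→R gives 9>5]
(A,P,Y): not NE [P1→C gives 7>3; P3→X gives 8>1]
(A,P,Z): not NE [P1→C gives 6>2; P2→S gives 11>8; P3→X gives 8>3]
(A,P,W): not NE [P3→X gives 8>6]
(A,Q,X): not NE [P2→R gives 9>6]
(A,Q,Y): not NE [P1→B gives 9>5; P2→P gives 7>5; P3→X gives 9>1]
(A,Q,Z): not NE [P2→S gives 11>4; P3→X gives 9>6]
(A,Q,W): not NE [P1→C gives 8>1; P2→P gives 9>1; P3→X gives 9>0]
(A,R,X): not NE [P1→C gives 9>3; P3→Z gives 9>0]
(A,R,Y): not NE [P2→P gives 7>1]
(A,R,Z): not NE [P1→B gives 9>1; P2→S gives 11>9]
(A,R,W): not NE [P1→C gives 8>6; P2→P gives 9>6; P3→Z gives 9>5]
(A,S,X): not NE [P1→C gives 7>4; P2→R gives 9>0; P3→Z gives 10>9]
(A,S,Y): not NE [P1→C gives 9>6; P2→P gives 7>4; P3→Z gives 10>7]
(A,S,Z): NE
(A,S,W): not NE [P2→P gives 9>4; P3→Z gives 10>5]
(B,P,X): not NE [P2→R gives 9>7]
(B,P,Y): not NE [P1→C gives 7>4; P2→Q gives 5>0; P3→X gives 5>3]
(B,P,Z): not NE [P2→Q gives 8>7; P3→X gives 5>2]
(B,P,W): not NE [P1→A gives 4>2; P2→S gives 5>0; P3→X gives 5>0]
(B,Q,X): not NE [P1→A gives 9>8; P2→R gives 9>2; P3→Y gives 9>2]
(B,Q,Y): NE
(B,Q,Z): not NE [P3→Y gives 9>7]
(B,Q,W): not NE [P1→C gives 8>6; P2→S gives 5>1; P3→Y gives 9>1]
(B,R,X): not NE [P1→C gives 9>1; P3→Z gives 9>5]
(B,R,Y): not NE [P1→A gives 7>3; P2→Q gives 5>3; P3→Z gives 9>1]
(B,R,Z): not NE [P2→Q gives 8>2]
(B,R,W): not NE [P2→S gives 5>4; P3→Z gives 9>1]
(B,S,X): not NE [P1→C gives 7>6; P2→R gives 9>0; P3→Y gives 4>1]
(B,S,Y): not NE [P1→C gives 9>8; P2→Q gives 5>3]
(B,S,Z): not NE [P1→A gives 8>7; P2→Q gives 8>2; P3→Y gives 4>0]
(B,S,W): not NE [P1→C gives 8>0; P3→Y gives 4>2]
(C,P,X): not NE [P1→B gives 7>6; P3→Z gives 6>1]
(C,P,Y): not NE [P2→Q gives 11>8; P3→Z gives 6>4]
(C,P,Z): not NE [P2→R gives 3>0]
(C,P,W): not NE [P1→A gives 4>1; P2→Q gives 7>2; P3→Z gives 6>2]
(C,Q,X): not NE [P1→A gives 9>3; P2→P gives 9>7; P3→Y gives 8>3]
(C,Q,Y): not NE [P1→B gives 9>8]
(C,Q,Z): not NE [P2→R gives 3>0; P3→Y gives 8>2]
(C,Q,W): not NE [P3→Y gives 8>7]
(C,R,X): not NE [P2→P gives 9>8]
(C,R,Y): not NE [P1→A gives 7>5; P2→Q gives 11>4; P3→X gives 8>1]
(C,R,Z): not NE [P1→B gives 9>3; P3→X gives 8>1]
(C,R,W): not NE [P2→Q gives 7>3; P3→X gives 8>6]
(C,S,X): not NE [P2→P gives 9>0; P3→Y gives 9>2]
(C,S,Y): not NE [P2→Q gives 11>9]
(C,S,Z): not NE [P1→A gives 8>3; P2→R gives 3>1; P3→Y gives 9>8]
(C,S,W): not NE [P2→Q gives 7>5; P3→Y gives 9>3]

PSNE = {(A,S,Z), (B,Q,Y)}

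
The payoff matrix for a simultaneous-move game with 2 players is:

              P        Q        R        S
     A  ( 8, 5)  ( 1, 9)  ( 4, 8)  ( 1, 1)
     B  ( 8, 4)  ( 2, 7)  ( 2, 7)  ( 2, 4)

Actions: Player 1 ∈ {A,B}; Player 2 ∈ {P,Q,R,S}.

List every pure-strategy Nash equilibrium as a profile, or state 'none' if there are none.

Nash profiles: (B,Q)

(A,P): not NE [P2→Q gives 9>5]
(A,Q): not NE [P1→B gives 2>1]
(A,R): not NE [P2→Q gives 9>8]
(A,S): not NE [P1→B gives 2>1; P2→Q gives 9>1]
(B,P): not NE [P2→R gives 7>4]
(B,Q): NE
(B,R): not NE [P1→A gives 4>2]
(B,S): not NE [P2→R gives 7>4]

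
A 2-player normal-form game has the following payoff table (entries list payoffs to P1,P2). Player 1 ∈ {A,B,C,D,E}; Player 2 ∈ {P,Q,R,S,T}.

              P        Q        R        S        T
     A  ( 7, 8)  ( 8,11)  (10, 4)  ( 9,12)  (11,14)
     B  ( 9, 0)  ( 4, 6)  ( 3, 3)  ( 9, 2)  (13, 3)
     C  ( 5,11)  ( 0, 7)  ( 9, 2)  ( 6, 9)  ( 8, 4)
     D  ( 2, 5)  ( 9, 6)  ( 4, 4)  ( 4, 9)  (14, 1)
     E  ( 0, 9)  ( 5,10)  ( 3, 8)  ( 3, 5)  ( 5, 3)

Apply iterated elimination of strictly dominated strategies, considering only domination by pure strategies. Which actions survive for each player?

P1 drop C (A beats it: P:7>5 Q:8>0 R:10>9 S:9>6 T:11>8)
P1 drop E (A beats it: P:7>0 Q:8>5 R:10>3 S:9>3 T:11>5)
P2 drop P (Q beats it: A:11>8 B:6>0 D:6>5)
P2 drop R (Q beats it: A:11>4 B:6>3 D:6>4)
P1→{A,B,D} P2→{Q,S,T}

IESDS → P1:{A,B,D} P2:{Q,S,T}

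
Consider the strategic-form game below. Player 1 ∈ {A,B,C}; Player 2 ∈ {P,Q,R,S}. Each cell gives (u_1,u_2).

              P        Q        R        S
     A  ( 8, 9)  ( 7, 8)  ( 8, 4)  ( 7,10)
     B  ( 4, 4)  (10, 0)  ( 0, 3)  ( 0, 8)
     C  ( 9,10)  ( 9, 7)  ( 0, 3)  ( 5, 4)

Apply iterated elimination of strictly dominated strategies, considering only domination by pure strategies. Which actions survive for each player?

P2 drop Q (P beats it: A:9>8 B:4>0 C:10>7)
P1 drop B (A beats it: P:8>4 R:8>0 S:7>0)
P2 drop R (P beats it: A:9>4 C:10>3)
P1→{A,C} P2→{P,S}

Survivors P1:{A,C} P2:{P,S}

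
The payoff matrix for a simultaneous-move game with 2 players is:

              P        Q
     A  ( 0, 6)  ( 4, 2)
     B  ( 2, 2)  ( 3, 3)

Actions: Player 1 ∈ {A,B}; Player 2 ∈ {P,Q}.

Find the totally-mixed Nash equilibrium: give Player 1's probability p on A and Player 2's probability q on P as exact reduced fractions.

P1 mixes 1/5 on A; P2 mixes 1/3 on P

P1 indiff ⇒ q·0+(1-q)·4 = q·2+(1-q)·3 ⇒ q(-2) = (1-q)(-1) ⇒ q = 1/3
P2 indiff ⇒ p·6+(1-p)·2 = p·2+(1-p)·3 ⇒ p(4) = (1-p)(1) ⇒ p = 1/5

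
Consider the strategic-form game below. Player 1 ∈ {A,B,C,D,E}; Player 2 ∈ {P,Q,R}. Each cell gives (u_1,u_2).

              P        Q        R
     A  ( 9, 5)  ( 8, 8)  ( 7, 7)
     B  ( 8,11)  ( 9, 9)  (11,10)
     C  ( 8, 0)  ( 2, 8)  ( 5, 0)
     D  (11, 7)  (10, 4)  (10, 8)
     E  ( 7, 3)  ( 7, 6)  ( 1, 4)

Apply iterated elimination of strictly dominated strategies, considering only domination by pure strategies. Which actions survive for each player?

Remaining: P1:{B,D} P2:{P,R}

P1 drop A (D beats it: P:11>9 Q:10>8 R:10>7)
P1 drop C (D beats it: P:11>8 Q:10>2 R:10>5)
P1 drop E (B beats it: P:8>7 Q:9>7 R:11>1)
P2 drop Q (P beats it: B:11>9 D:7>4)
P1→{B,D} P2→{P,R}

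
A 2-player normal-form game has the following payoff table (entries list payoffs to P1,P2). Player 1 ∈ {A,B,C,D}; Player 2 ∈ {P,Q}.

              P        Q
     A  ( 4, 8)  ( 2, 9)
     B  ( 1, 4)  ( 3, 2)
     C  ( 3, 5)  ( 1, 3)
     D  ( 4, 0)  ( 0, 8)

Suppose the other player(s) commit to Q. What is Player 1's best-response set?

u_1(A vs Q) = 2
u_1(B vs Q) = 3
u_1(C vs Q) = 1
u_1(D vs Q) = 0
max payoff 3 at {B}

BR_1 = {B}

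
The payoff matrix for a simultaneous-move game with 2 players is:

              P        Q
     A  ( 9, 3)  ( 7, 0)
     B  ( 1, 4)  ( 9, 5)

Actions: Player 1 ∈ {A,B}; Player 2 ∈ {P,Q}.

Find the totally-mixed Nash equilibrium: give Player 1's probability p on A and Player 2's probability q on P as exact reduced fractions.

P1 indiff ⇒ q·9+(1-q)·7 = q·1+(1-q)·9 ⇒ q(8) = (1-q)(2) ⇒ q = 1/5
P2 indiff ⇒ p·3+(1-p)·4 = p·0+(1-p)·5 ⇒ p(3) = (1-p)(1) ⇒ p = 1/4

P1 mixes 1/4 on A; P2 mixes 1/5 on P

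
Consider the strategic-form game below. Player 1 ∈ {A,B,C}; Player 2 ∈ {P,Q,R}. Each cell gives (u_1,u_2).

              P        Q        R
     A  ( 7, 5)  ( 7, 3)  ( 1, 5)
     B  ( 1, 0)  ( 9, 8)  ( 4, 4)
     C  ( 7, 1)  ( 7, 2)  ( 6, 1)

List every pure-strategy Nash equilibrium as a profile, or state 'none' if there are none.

PSNE = {(A,P), (B,Q)}

(A,P): NE
(A,Q): not NE [P1→B gives 9>7; P2→R gives 5>3]
(A,R): not NE [P1→C gives 6>1]
(B,P): not NE [P1→C gives 7>1; P2→Q gives 8>0]
(B,Q): NE
(B,R): not NE [P1→C gives 6>4; P2→Q gives 8>4]
(C,P): not NE [P2→Q gives 2>1]
(C,Q): not NE [P1→B gives 9>7]
(C,R): not NE [P2→Q gives 2>1]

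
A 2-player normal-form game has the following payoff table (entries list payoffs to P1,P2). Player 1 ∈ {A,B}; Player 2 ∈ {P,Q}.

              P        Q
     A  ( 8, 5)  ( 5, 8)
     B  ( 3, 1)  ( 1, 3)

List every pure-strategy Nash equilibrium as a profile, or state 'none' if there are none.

Nash profiles: (A,Q)

(A,P): not NE [P2→Q gives 8>5]
(A,Q): NE
(B,P): not NE [P1→A gives 8>3; P2→Q gives 3>1]
(B,Q): not NE [P1→A gives 5>1]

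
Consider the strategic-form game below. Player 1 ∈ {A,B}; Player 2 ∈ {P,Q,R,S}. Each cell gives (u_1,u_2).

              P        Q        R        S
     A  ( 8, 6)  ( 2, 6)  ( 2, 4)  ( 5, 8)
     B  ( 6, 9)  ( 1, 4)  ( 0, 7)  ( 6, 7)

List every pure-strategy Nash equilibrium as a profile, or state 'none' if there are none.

(A,P): not NE [P2→S gives 8>6]
(A,Q): not NE [P2→S gives 8>6]
(A,R): not NE [P2→S gives 8>4]
(A,S): not NE [P1→B gives 6>5]
(B,P): not NE [P1→A gives 8>6]
(B,Q): not NE [P1→A gives 2>1; P2→P gives 9>4]
(B,R): not NE [P1→A gives 2>0; P2→P gives 9>7]
(B,S): not NE [P2→P gives 9>7]

No pure NE.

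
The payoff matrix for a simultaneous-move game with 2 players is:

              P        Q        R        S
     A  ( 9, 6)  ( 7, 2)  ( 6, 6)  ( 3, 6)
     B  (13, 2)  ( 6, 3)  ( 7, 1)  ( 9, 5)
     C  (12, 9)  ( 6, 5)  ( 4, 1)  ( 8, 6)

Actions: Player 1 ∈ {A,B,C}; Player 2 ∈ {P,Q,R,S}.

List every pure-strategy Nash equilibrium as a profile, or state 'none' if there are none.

(A,P): not NE [P1→B gives 13>9]
(A,Q): not NE [P2→S gives 6>2]
(A,R): not NE [P1→B gives 7>6]
(A,S): not NE [P1→B gives 9>3]
(B,P): not NE [P2→S gives 5>2]
(B,Q): not NE [P1→A gives 7>6; P2→S gives 5>3]
(B,R): not NE [P2→S gives 5>1]
(B,S): NE
(C,P): not NE [P1→B gives 13>12]
(C,Q): not NE [P1→A gives 7>6; P2→P gives 9>5]
(C,R): not NE [P1→B gives 7>4; P2→P gives 9>1]
(C,S): not NE [P1→B gives 9>8; P2→P gives 9>6]

NE set: (B,S)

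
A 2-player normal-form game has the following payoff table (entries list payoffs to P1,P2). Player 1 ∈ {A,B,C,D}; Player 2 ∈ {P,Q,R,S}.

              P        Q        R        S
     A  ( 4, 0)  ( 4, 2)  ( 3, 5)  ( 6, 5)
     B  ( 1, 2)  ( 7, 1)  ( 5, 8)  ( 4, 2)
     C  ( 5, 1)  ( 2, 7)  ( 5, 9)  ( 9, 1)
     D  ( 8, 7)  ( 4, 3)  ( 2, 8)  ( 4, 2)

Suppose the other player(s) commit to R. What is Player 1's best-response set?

u_1(A vs R) = 3
u_1(B vs R) = 5
u_1(C vs R) = 5
u_1(D vs R) = 2
max payoff 5 at {B,C}

P1 best: {B,C}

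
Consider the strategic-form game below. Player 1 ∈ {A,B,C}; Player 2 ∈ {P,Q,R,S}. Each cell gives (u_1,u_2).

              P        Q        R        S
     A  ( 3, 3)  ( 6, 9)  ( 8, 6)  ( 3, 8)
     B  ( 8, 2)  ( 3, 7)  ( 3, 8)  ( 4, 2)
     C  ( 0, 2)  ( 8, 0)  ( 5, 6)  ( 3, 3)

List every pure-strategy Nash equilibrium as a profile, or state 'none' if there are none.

No pure NE.

(A,P): not NE [P1→B gives 8>3; P2→Q gives 9>3]
(A,Q): not NE [P1→C gives 8>6]
(A,R): not NE [P2→Q gives 9>6]
(A,S): not NE [P1→B gives 4>3; P2→Q gives 9>8]
(B,P): not NE [P2→R gives 8>2]
(B,Q): not NE [P1→C gives 8>3; P2→R gives 8>7]
(B,R): not NE [P1→A gives 8>3]
(B,S): not NE [P2→R gives 8>2]
(C,P): not NE [P1→B gives 8>0; P2→R gives 6>2]
(C,Q): not NE [P2→R gives 6>0]
(C,R): not NE [P1→A gives 8>5]
(C,S): not NE [P1→B gives 4>3; P2→R gives 6>3]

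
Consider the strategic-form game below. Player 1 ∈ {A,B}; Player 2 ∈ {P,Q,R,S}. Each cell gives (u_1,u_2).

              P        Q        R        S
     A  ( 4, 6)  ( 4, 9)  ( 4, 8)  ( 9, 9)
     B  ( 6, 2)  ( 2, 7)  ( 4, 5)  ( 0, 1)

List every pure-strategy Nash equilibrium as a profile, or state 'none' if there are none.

NE set: (A,Q), (A,S)

(A,P): not NE [P1→B gives 6>4; P2→S gives 9>6]
(A,Q): NE
(A,R): not NE [P2→S gives 9>8]
(A,S): NE
(B,P): not NE [P2→Q gives 7>2]
(B,Q): not NE [P1→A gives 4>2]
(B,R): not NE [P2→Q gives 7>5]
(B,S): not NE [P1→A gives 9>0; P2→Q gives 7>1]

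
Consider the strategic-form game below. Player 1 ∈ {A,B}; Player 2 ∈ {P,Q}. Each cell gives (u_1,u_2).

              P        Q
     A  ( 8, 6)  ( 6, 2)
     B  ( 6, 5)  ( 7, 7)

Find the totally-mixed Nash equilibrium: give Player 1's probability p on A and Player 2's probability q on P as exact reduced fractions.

P1 indiff ⇒ q·8+(1-q)·6 = q·6+(1-q)·7 ⇒ q(2) = (1-q)(1) ⇒ q = 1/3
P2 indiff ⇒ p·6+(1-p)·5 = p·2+(1-p)·7 ⇒ p(4) = (1-p)(2) ⇒ p = 1/3

P1 mixes 1/3 on A; P2 mixes 1/3 on P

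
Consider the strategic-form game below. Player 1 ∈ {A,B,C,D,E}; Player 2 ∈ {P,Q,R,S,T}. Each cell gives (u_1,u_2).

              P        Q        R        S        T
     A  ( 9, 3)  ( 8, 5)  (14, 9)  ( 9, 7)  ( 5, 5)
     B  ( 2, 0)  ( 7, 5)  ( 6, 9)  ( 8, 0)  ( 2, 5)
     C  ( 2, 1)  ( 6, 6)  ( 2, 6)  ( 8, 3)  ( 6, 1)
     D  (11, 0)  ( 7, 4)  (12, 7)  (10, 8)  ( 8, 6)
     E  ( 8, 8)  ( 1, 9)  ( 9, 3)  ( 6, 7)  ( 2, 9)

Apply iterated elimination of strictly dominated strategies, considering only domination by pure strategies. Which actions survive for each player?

P1 drop B (A beats it: P:9>2 Q:8>7 R:14>6 S:9>8 T:5>2)
P1 drop C (D beats it: P:11>2 Q:7>6 R:12>2 S:10>8 T:8>6)
P1 drop E (A beats it: P:9>8 Q:8>1 R:14>9 S:9>6 T:5>2)
P2 drop P (Q beats it: A:5>3 D:4>0)
P2 drop Q (R beats it: A:9>5 D:7>4)
P2 drop T (R beats it: A:9>5 D:7>6)
P1→{A,D} P2→{R,S}

IESDS → P1:{A,D} P2:{R,S}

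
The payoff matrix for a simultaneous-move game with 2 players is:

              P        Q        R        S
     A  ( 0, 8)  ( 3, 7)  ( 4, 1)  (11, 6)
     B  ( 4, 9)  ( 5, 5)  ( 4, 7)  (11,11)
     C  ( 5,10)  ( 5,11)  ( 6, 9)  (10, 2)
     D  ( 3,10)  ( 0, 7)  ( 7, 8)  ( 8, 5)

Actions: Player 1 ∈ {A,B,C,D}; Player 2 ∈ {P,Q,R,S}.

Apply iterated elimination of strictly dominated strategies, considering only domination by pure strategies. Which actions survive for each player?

Remaining: P1:{A,B,C} P2:{P,Q,S}

P2 drop R (P beats it: A:8>1 B:9>7 C:10>9 D:10>8)
P1 drop D (B beats it: P:4>3 Q:5>0 S:11>8)
P1→{A,B,C} P2→{P,Q,S}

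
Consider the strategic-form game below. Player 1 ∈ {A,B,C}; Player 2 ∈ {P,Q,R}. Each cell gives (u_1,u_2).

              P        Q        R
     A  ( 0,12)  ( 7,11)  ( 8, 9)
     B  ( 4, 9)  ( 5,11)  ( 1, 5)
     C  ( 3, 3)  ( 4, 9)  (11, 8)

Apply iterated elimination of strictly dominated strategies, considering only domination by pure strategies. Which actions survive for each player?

Remaining: P1:{A,B} P2:{P,Q}

P2 drop R (Q beats it: A:11>9 B:11>5 C:9>8)
P1 drop C (B beats it: P:4>3 Q:5>4)
P1→{A,B} P2→{P,Q}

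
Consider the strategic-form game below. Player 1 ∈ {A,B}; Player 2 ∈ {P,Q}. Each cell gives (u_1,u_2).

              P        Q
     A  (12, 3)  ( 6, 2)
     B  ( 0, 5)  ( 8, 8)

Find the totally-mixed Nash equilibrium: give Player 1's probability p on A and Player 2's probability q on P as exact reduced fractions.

p=3/4, q=1/7

P1 indiff ⇒ q·12+(1-q)·6 = q·0+(1-q)·8 ⇒ q(12) = (1-q)(2) ⇒ q = 1/7
P2 indiff ⇒ p·3+(1-p)·5 = p·2+(1-p)·8 ⇒ p(1) = (1-p)(3) ⇒ p = 3/4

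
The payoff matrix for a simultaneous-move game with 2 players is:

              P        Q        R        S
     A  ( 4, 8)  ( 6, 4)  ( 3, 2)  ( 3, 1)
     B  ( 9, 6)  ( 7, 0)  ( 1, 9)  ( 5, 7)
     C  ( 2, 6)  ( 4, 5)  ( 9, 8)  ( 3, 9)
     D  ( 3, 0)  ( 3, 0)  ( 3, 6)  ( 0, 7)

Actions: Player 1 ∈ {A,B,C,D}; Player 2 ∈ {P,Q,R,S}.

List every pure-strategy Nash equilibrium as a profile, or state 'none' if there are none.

PSNE: ∅

(A,P): not NE [P1→B gives 9>4]
(A,Q): not NE [P1→B gives 7>6; P2→P gives 8>4]
(A,R): not NE [P1→C gives 9>3; P2→P gives 8>2]
(A,S): not NE [P1→B gives 5>3; P2→P gives 8>1]
(B,P): not NE [P2→R gives 9>6]
(B,Q): not NE [P2→R gives 9>0]
(B,R): not NE [P1→C gives 9>1]
(B,S): not NE [P2→R gives 9>7]
(C,P): not NE [P1→B gives 9>2; P2→S gives 9>6]
(C,Q): not NE [P1→B gives 7>4; P2→S gives 9>5]
(C,R): not NE [P2→S gives 9>8]
(C,S): not NE [P1→B gives 5>3]
(D,P): not NE [P1→B gives 9>3; P2→S gives 7>0]
(D,Q): not NE [P1→B gives 7>3; P2→S gives 7>0]
(D,R): not NE [P1→C gives 9>3; P2→S gives 7>6]
(D,S): not NE [P1→B gives 5>0]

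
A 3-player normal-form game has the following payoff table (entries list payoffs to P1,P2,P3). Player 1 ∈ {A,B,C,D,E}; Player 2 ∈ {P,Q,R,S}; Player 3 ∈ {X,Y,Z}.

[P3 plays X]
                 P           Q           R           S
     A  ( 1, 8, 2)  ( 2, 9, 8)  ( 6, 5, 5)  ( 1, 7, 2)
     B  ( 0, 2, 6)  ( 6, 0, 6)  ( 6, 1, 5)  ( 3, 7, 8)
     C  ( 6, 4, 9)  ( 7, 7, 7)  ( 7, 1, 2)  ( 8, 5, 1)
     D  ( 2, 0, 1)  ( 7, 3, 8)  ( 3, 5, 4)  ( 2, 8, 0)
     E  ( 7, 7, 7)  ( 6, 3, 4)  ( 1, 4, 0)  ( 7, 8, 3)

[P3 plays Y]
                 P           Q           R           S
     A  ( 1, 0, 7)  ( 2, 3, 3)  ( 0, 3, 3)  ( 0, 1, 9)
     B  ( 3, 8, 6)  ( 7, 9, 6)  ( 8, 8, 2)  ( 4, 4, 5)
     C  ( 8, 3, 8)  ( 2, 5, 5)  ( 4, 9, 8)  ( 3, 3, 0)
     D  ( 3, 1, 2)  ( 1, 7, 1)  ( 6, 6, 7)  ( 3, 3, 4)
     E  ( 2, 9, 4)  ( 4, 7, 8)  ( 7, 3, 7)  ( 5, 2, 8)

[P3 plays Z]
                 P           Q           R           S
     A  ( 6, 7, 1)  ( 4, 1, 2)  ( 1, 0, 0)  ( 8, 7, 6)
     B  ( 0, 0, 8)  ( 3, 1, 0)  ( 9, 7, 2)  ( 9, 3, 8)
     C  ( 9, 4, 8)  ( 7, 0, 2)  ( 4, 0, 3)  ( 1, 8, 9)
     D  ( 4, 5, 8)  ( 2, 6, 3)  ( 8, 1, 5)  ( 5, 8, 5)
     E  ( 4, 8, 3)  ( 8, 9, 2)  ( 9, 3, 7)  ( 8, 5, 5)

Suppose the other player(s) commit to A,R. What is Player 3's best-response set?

u_3(X vs A,R) = 5
u_3(Y vs A,R) = 3
u_3(Z vs A,R) = 0
max payoff 5 at {X}

P3 best: {X}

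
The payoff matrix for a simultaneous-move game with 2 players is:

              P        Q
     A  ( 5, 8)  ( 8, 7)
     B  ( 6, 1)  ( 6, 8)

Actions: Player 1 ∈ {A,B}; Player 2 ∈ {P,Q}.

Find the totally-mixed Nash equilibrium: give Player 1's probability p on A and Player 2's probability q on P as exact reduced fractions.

(p,q) = (7/8, 2/3)

P1 indiff ⇒ q·5+(1-q)·8 = q·6+(1-q)·6 ⇒ q(-1) = (1-q)(-2) ⇒ q = 2/3
P2 indiff ⇒ p·8+(1-p)·1 = p·7+(1-p)·8 ⇒ p(1) = (1-p)(7) ⇒ p = 7/8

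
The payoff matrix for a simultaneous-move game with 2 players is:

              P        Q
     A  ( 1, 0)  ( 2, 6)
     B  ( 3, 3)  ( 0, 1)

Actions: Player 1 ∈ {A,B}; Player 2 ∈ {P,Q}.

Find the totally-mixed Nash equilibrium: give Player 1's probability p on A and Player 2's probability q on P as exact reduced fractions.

P1 mixes 1/4 on A; P2 mixes 1/2 on P

P1 indiff ⇒ q·1+(1-q)·2 = q·3+(1-q)·0 ⇒ q(-2) = (1-q)(-2) ⇒ q = 1/2
P2 indiff ⇒ p·0+(1-p)·3 = p·6+(1-p)·1 ⇒ p(-6) = (1-p)(-2) ⇒ p = 1/4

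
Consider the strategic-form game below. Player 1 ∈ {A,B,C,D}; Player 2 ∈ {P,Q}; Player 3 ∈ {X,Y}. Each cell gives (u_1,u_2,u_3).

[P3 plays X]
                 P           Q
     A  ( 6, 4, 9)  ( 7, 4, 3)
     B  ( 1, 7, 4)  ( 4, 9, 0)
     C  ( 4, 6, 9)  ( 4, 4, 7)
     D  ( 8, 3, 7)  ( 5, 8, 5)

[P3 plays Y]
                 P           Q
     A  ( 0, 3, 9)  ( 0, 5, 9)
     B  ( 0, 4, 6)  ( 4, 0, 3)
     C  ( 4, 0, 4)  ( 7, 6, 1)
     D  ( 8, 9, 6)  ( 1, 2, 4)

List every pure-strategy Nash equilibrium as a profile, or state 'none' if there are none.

No pure NE.

(A,P,X): not NE [P1→D gives 8>6]
(A,P,Y): not NE [P1→D gives 8>0; P2→Q gives 5>3]
(A,Q,X): not NE [P3→Y gives 9>3]
(A,Q,Y): not NE [P1→C gives 7>0]
(B,P,X): not NE [P1→D gives 8>1; P2→Q gives 9>7; P3→Y gives 6>4]
(B,P,Y): not NE [P1→D gives 8>0]
(B,Q,X): not NE [P1→A gives 7>4; P3→Y gives 3>0]
(B,Q,Y): not NE [P1→C gives 7>4; P2→P gives 4>0]
(C,P,X): not NE [P1→D gives 8>4]
(C,P,Y): not NE [P1→D gives 8>4; P2→Q gives 6>0; P3→X gives 9>4]
(C,Q,X): not NE [P1→A gives 7>4; P2→P gives 6>4]
(C,Q,Y): not NE [P3→X gives 7>1]
(D,P,X): not NE [P2→Q gives 8>3]
(D,P,Y): not NE [P3→X gives 7>6]
(D,Q,X): not NE [P1→A gives 7>5]
(D,Q,Y): not NE [P1→C gives 7>1; P2→P gives 9>2; P3→X gives 5>4]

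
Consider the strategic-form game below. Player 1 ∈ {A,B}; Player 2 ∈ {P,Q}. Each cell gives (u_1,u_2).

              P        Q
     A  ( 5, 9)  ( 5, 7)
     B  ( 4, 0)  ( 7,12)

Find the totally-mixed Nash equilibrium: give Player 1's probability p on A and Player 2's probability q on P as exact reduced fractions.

p=6/7, q=2/3

P1 indiff ⇒ q·5+(1-q)·5 = q·4+(1-q)·7 ⇒ q(1) = (1-q)(2) ⇒ q = 2/3
P2 indiff ⇒ p·9+(1-p)·0 = p·7+(1-p)·12 ⇒ p(2) = (1-p)(12) ⇒ p = 6/7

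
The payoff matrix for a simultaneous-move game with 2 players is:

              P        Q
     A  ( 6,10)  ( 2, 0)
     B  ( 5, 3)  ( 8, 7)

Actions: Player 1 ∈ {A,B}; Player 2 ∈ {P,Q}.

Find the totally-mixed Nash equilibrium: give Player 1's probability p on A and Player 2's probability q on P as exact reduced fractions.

P1 mixes 2/7 on A; P2 mixes 6/7 on P

P1 indiff ⇒ q·6+(1-q)·2 = q·5+(1-q)·8 ⇒ q(1) = (1-q)(6) ⇒ q = 6/7
P2 indiff ⇒ p·10+(1-p)·3 = p·0+(1-p)·7 ⇒ p(10) = (1-p)(4) ⇒ p = 2/7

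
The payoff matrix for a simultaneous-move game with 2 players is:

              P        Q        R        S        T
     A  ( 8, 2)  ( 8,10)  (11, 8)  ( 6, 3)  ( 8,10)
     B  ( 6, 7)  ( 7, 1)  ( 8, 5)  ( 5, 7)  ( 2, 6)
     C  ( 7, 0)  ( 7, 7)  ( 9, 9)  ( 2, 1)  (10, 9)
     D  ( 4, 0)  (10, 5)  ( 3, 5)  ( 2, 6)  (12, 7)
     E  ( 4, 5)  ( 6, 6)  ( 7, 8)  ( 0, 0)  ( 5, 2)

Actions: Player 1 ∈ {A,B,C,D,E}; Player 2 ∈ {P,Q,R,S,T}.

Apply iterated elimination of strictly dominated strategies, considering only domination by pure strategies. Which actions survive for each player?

P1 drop B (A beats it: P:8>6 Q:8>7 R:11>8 S:6>5 T:8>2)
P1 drop E (A beats it: P:8>4 Q:8>6 R:11>7 S:6>0 T:8>5)
P2 drop P (Q beats it: A:10>2 C:7>0 D:5>0)
P2 drop S (T beats it: A:10>3 C:9>1 D:7>6)
P1→{A,C,D} P2→{Q,R,T}

Survivors P1:{A,C,D} P2:{Q,R,T}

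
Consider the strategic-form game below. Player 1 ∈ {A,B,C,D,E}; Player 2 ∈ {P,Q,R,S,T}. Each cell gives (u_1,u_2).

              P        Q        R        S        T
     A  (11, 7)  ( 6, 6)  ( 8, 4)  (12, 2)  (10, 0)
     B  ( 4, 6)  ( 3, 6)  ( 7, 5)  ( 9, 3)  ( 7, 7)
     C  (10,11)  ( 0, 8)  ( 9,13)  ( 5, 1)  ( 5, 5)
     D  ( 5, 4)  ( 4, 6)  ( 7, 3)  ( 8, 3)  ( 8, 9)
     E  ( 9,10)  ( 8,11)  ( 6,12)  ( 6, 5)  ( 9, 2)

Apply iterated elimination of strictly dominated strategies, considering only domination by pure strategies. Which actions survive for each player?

P1 drop B (A beats it: P:11>4 Q:6>3 R:8>7 S:12>9 T:10>7)
P1 drop D (A beats it: P:11>5 Q:6>4 R:8>7 S:12>8 T:10>8)
P2 drop S (P beats it: A:7>2 C:11>1 E:10>5)
P2 drop T (P beats it: A:7>0 C:11>5 E:10>2)
P1→{A,C,E} P2→{P,Q,R}

IESDS → P1:{A,C,E} P2:{P,Q,R}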